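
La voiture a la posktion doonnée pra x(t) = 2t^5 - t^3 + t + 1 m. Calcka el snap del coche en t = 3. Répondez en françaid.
Pour résoudre ceci, nous devons prendre 4 dérivées de notre équation de la position x(t) = 2·t^5 - t^3 + t + 1. En dérivant la position, nous obtenons la vitesse: v(t) = 10·t^4 - 3·t^2 + 1. En prenant d/dt de v(t), nous trouvons a(t) = 40·t^3 - 6·t. En dérivant l'accélération, nous obtenons le jerk: j(t) = 120·t^2 - 6. En prenant d/dt de j(t), nous trouvons s(t) = 240·t. Nous avons le snap s(t) = 240·t. En substituant t = 3: s(3) = 720.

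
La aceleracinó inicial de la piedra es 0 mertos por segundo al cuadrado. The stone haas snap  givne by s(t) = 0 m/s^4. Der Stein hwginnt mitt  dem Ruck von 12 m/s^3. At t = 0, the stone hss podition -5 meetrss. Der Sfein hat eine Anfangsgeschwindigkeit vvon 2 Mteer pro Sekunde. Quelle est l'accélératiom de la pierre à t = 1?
Nous devons intégrer notre équation du snap s(t) = 0 2 fois. L'intégrale du snap est le jerk. En utilisant j(0) = 12, nous obtenons j(t) = 12. L'intégrale du jerk est l'accélération. En utilisant a(0) = 0, nous obtenons a(t) = 12·t. De l'équation de l'accélération a(t) = 12·t, nous substituons t = 1 pour obtenir a = 12.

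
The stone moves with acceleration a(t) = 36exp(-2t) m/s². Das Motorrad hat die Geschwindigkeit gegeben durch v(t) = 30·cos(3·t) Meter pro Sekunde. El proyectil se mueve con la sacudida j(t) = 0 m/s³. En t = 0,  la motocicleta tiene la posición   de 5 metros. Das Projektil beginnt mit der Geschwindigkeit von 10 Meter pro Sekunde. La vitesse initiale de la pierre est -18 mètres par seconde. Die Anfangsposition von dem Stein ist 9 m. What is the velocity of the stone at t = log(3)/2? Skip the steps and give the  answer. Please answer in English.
The velocity at t = log(3)/2 is v = -6.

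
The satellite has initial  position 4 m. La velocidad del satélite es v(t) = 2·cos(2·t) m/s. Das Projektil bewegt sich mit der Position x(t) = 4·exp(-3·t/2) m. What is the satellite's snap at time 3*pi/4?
We must differentiate our velocity equation v(t) = 2·cos(2·t) 3 times. Differentiating velocity, we get acceleration: a(t) = -4·sin(2·t). Differentiating acceleration, we get jerk: j(t) = -8·cos(2·t). Differentiating jerk, we get snap: s(t) = 16·sin(2·t). We have snap s(t) = 16·sin(2·t). Substituting t = 3*pi/4: s(3*pi/4) = -16.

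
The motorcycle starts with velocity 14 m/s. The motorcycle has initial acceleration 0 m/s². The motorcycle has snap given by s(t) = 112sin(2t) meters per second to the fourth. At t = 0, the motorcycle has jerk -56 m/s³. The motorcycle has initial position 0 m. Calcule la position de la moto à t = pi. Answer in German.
Wir müssen unsere Gleichung für den Snap s(t) = 112·sin(2·t) 4-mal integrieren. Die Stammfunktion von dem Snap ist der Ruck. Mit j(0) = -56 erhalten wir j(t) = -56·cos(2·t). Mit ∫j(t)dt und Anwendung von a(0) = 0, finden wir a(t) = -28·sin(2·t). Durch Integration von der Beschleunigung und Verwendung der Anfangsbedingung v(0) = 14, erhalten wir v(t) = 14·cos(2·t). Mit ∫v(t)dt und Anwendung von x(0) = 0, finden wir x(t) = 7·sin(2·t). Aus der Gleichung für die Position x(t) = 7·sin(2·t), setzen wir t = pi ein und erhalten x = 0.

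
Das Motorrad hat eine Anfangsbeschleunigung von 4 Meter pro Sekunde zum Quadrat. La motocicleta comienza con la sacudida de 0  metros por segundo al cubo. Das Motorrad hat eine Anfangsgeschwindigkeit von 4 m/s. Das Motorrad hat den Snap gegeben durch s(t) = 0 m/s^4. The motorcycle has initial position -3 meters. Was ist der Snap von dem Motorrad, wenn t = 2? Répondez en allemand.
Aus der Gleichung für den Snap s(t) = 0, setzen wir t = 2 ein und erhalten s = 0.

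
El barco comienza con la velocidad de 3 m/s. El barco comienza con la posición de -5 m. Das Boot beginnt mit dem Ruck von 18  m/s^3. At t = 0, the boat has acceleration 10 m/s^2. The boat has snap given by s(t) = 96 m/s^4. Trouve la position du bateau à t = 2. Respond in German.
Um dies zu lösen, müssen wir 4 Stammfunktionen unserer Gleichung für den Snap s(t) = 96 finden. Das Integral von dem Snap ist der Ruck. Mit j(0) = 18 erhalten wir j(t) = 96·t + 18. Die Stammfunktion von dem Ruck ist die Beschleunigung. Mit a(0) = 10 erhalten wir a(t) = 48·t^2 + 18·t + 10. Die Stammfunktion von der Beschleunigung ist die Geschwindigkeit. Mit v(0) = 3 erhalten wir v(t) = 16·t^3 + 9·t^2 + 10·t + 3. Mit ∫v(t)dt und Anwendung von x(0) = -5, finden wir x(t) = 4·t^4 + 3·t^3 + 5·t^2 + 3·t - 5. Aus der Gleichung für die Position x(t) = 4·t^4 + 3·t^3 + 5·t^2 + 3·t - 5, setzen wir t = 2 ein und erhalten x = 109.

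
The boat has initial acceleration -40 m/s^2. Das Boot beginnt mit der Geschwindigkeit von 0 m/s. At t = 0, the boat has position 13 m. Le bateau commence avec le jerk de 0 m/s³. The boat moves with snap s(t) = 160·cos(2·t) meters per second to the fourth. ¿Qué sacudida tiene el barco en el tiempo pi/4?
Necesitamos integrar nuestra ecuación del snap s(t) = 160·cos(2·t) 1 vez. Integrando el snap y usando la condición inicial j(0) = 0, obtenemos j(t) = 80·sin(2·t). De la ecuación de la sacudida j(t) = 80·sin(2·t), sustituimos t = pi/4 para obtener j = 80.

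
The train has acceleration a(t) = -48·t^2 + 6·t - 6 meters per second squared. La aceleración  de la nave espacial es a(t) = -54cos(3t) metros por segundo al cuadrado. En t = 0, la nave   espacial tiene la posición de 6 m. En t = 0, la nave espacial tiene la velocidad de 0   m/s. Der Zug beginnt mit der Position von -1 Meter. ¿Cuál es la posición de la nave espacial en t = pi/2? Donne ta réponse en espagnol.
Debemos encontrar la antiderivada de nuestra ecuación de la aceleración a(t) = -54·cos(3·t) 2 veces. La integral de la aceleración, con v(0) = 0, da la velocidad: v(t) = -18·sin(3·t). Integrando la velocidad y usando la condición inicial x(0) = 6, obtenemos x(t) = 6·cos(3·t). Tenemos la posición x(t) = 6·cos(3·t). Sustituyendo t = pi/2: x(pi/2) = 0.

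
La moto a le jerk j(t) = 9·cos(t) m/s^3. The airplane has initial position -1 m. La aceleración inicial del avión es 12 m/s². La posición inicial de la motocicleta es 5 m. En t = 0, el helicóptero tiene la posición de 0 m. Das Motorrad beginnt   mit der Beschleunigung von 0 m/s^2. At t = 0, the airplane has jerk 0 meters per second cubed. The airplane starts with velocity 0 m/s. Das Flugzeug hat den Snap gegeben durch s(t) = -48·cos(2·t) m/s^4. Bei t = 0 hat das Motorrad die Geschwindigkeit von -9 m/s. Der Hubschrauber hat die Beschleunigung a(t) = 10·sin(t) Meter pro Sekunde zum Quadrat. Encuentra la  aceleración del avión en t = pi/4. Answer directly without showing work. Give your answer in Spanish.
La aceleración en t = pi/4 es a = 0.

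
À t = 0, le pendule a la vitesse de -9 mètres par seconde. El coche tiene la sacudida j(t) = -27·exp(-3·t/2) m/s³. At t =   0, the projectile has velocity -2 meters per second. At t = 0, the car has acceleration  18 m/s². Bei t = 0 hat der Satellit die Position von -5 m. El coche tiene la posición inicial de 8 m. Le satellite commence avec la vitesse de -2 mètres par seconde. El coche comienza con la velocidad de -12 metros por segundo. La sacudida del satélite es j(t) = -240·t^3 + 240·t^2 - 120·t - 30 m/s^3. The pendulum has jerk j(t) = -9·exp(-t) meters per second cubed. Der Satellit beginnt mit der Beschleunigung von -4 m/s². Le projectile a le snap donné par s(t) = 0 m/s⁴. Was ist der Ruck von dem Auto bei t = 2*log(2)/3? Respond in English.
From the given jerk equation j(t) = -27·exp(-3·t/2), we substitute t = 2*log(2)/3 to get j = -27/2.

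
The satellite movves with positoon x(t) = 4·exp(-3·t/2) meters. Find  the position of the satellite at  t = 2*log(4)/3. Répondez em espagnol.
Usando x(t) = 4·exp(-3·t/2) y sustituyendo t = 2*log(4)/3, encontramos x = 1.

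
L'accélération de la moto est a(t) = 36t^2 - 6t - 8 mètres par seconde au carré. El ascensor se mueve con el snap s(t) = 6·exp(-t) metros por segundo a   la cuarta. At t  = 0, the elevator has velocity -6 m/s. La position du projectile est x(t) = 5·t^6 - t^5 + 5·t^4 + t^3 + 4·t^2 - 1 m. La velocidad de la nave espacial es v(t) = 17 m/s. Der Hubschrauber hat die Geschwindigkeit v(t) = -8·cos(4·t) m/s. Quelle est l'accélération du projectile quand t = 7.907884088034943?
En partant de la position x(t) = 5·t^6 - t^5 + 5·t^4 + t^3 + 4·t^2 - 1, nous prenons 2 dérivées. La dérivée de la position donne la vitesse: v(t) = 30·t^5 - 5·t^4 + 20·t^3 + 3·t^2 + 8·t. En prenant d/dt de v(t), nous trouvons a(t) = 150·t^4 - 20·t^3 + 60·t^2 + 6·t + 8. En utilisant a(t) = 150·t^4 - 20·t^3 + 60·t^2 + 6·t + 8 et en substituant t = 7.907884088034943, nous trouvons a = 580504.199372371.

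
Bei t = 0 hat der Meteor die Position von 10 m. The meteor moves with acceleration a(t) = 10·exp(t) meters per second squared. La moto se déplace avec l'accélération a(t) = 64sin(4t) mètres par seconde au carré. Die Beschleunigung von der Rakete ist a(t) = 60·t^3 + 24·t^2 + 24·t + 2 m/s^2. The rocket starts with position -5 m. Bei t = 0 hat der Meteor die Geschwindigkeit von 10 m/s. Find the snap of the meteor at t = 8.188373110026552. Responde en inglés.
To solve this, we need to take 2 derivatives of our acceleration equation a(t) = 10·exp(t). The derivative of acceleration gives jerk: j(t) = 10·exp(t). Differentiating jerk, we get snap: s(t) = 10·exp(t). From the given snap equation s(t) = 10·exp(t), we substitute t = 8.188373110026552 to get s = 35988.6252783473.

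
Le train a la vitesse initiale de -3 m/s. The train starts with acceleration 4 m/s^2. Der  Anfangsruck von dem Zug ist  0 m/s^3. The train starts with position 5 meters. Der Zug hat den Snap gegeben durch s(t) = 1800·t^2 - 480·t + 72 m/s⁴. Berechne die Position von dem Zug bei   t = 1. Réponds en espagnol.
Necesitamos integrar nuestra ecuación del snap s(t) = 1800·t^2 - 480·t + 72 4 veces. Integrando el snap y usando la condición inicial j(0) = 0, obtenemos j(t) = 24·t·(25·t^2 - 10·t + 3). La antiderivada de la sacudida es la aceleración. Usando a(0) = 4, obtenemos a(t) = 150·t^4 - 80·t^3 + 36·t^2 + 4. Integrando la aceleración y usando la condición inicial v(0) = -3, obtenemos v(t) = 30·t^5 - 20·t^4 + 12·t^3 + 4·t - 3. La integral de la velocidad es la posición. Usando x(0) = 5, obtenemos x(t) = 5·t^6 - 4·t^5 + 3·t^4 + 2·t^2 - 3·t + 5. Usando x(t) = 5·t^6 - 4·t^5 + 3·t^4 + 2·t^2 - 3·t + 5 y sustituyendo t = 1, encontramos x = 8.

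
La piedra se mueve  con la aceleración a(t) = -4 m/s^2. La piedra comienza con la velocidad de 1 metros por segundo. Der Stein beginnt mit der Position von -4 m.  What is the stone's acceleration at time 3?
Using a(t) = -4 and substituting t = 3, we find a = -4.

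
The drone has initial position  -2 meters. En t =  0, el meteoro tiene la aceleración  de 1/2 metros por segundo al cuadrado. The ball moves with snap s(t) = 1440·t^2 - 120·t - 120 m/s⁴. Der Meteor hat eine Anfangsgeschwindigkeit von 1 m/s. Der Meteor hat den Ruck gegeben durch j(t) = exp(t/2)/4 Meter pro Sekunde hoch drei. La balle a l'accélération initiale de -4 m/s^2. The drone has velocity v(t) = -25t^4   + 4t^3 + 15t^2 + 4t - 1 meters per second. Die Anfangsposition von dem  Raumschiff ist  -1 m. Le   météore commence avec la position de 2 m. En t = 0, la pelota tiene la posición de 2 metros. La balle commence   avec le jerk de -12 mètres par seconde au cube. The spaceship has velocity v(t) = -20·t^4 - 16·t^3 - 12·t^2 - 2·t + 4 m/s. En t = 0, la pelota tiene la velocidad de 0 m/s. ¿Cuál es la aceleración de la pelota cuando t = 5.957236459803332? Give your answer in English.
To find the answer, we compute 2 integrals of s(t) = 1440·t^2 - 120·t - 120. The antiderivative of snap, with j(0) = -12, gives jerk: j(t) = 480·t^3 - 60·t^2 - 120·t - 12. Finding the integral of j(t) and using a(0) = -4: a(t) = 120·t^4 - 20·t^3 - 60·t^2 - 12·t - 4. We have acceleration a(t) = 120·t^4 - 20·t^3 - 60·t^2 - 12·t - 4. Substituting t = 5.957236459803332: a(5.957236459803332) = 144700.357422090.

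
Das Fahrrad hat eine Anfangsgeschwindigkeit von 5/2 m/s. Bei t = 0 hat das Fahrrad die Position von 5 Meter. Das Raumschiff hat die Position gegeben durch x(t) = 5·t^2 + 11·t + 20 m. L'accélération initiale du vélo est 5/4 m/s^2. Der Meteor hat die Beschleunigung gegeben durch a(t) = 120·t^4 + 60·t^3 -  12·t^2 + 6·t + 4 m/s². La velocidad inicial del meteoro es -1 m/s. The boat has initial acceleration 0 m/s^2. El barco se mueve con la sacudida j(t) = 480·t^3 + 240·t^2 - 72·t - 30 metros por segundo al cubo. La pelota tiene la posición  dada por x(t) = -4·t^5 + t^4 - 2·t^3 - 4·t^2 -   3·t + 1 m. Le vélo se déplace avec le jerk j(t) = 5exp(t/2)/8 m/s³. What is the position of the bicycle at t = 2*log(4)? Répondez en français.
Nous devons intégrer notre équation du jerk j(t) = 5·exp(t/2)/8 3 fois. L'intégrale du jerk est l'accélération. En utilisant a(0) = 5/4, nous obtenons a(t) = 5·exp(t/2)/4. L'intégrale de l'accélération, avec v(0) = 5/2, donne la vitesse: v(t) = 5·exp(t/2)/2. En intégrant la vitesse et en utilisant la condition initiale x(0) = 5, nous obtenons x(t) = 5·exp(t/2). De l'équation de la position x(t) = 5·exp(t/2), nous substituons t = 2*log(4) pour obtenir x = 20.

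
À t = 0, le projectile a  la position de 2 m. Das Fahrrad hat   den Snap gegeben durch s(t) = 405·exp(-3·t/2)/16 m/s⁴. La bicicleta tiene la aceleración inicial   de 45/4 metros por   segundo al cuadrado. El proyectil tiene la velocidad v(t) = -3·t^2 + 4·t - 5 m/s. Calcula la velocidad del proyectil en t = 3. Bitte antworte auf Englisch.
From the given velocity equation v(t) = -3·t^2 + 4·t - 5, we substitute t = 3 to get v = -20.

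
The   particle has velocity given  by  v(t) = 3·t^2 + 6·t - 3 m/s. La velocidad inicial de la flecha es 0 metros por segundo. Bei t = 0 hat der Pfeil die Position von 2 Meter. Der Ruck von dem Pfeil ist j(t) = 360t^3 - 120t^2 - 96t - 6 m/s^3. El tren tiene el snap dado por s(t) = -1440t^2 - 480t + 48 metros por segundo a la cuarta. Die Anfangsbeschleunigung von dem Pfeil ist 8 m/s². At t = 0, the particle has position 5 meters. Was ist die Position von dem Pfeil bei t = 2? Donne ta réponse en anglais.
Starting from jerk j(t) = 360·t^3 - 120·t^2 - 96·t - 6, we take 3 integrals. Integrating jerk and using the initial condition a(0) = 8, we get a(t) = 90·t^4 - 40·t^3 - 48·t^2 - 6·t + 8. Taking ∫a(t)dt and applying v(0) = 0, we find v(t) = t·(18·t^4 - 10·t^3 - 16·t^2 - 3·t + 8). The antiderivative of velocity, with x(0) = 2, gives position: x(t) = 3·t^6 - 2·t^5 - 4·t^4 - t^3 + 4·t^2 + 2. From the given position equation x(t) = 3·t^6 - 2·t^5 - 4·t^4 - t^3 + 4·t^2 + 2, we substitute t = 2 to get x = 74.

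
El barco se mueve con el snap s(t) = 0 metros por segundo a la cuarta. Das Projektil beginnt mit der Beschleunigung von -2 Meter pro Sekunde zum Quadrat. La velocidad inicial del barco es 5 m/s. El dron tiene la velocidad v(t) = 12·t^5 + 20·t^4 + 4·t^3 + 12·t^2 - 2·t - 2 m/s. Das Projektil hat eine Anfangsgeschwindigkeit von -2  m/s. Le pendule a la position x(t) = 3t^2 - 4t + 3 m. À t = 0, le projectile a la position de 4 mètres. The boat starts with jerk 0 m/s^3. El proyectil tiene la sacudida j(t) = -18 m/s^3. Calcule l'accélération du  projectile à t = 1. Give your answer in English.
We must find the integral of our jerk equation j(t) = -18 1 time. The antiderivative of jerk, with a(0) = -2, gives acceleration: a(t) = -18·t - 2. From the given acceleration equation a(t) = -18·t - 2, we substitute t = 1 to get a = -20.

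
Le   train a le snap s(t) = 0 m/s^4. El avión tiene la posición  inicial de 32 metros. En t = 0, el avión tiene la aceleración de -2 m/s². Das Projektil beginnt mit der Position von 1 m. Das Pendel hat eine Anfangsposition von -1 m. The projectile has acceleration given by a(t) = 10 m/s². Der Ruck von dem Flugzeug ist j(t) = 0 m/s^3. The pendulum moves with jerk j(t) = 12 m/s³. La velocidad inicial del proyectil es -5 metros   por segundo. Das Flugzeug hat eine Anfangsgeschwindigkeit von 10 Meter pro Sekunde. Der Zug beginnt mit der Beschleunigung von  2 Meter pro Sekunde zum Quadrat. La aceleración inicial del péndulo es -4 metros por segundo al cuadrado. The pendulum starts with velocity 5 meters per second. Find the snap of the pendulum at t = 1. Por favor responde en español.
Debemos derivar nuestra ecuación de la sacudida j(t) = 12 1 vez. Derivando la sacudida, obtenemos el snap: s(t) = 0. Tenemos el snap s(t) = 0. Sustituyendo t = 1: s(1) = 0.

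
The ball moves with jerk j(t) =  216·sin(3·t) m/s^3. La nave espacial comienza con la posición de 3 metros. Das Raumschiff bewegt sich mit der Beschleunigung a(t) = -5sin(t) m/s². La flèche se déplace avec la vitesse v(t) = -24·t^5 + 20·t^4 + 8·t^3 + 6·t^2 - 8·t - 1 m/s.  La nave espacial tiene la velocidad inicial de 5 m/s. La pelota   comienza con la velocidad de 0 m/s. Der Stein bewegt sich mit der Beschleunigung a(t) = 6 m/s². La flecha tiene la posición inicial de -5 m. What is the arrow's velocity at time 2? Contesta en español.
De la ecuación de la velocidad v(t) = -24·t^5 + 20·t^4 + 8·t^3 + 6·t^2 - 8·t - 1, sustituimos t = 2 para obtener v = -377.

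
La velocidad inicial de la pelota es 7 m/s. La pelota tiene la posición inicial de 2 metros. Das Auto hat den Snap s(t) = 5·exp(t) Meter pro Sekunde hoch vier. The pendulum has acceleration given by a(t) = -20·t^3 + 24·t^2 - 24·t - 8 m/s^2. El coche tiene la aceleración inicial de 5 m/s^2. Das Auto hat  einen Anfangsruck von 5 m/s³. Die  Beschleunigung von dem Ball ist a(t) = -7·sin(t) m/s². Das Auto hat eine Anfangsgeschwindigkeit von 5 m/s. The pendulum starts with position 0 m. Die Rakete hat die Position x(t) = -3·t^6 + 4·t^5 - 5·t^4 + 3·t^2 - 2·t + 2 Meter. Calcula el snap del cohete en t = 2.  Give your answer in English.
Starting from position x(t) = -3·t^6 + 4·t^5 - 5·t^4 + 3·t^2 - 2·t + 2, we take 4 derivatives. Differentiating position, we get velocity: v(t) = -18·t^5 + 20·t^4 - 20·t^3 + 6·t - 2. Taking d/dt of v(t), we find a(t) = -90·t^4 + 80·t^3 - 60·t^2 + 6. Taking d/dt of a(t), we find j(t) = -360·t^3 + 240·t^2 - 120·t. The derivative of jerk gives snap: s(t) = -1080·t^2 + 480·t - 120. We have snap s(t) = -1080·t^2 + 480·t - 120. Substituting t = 2: s(2) = -3480.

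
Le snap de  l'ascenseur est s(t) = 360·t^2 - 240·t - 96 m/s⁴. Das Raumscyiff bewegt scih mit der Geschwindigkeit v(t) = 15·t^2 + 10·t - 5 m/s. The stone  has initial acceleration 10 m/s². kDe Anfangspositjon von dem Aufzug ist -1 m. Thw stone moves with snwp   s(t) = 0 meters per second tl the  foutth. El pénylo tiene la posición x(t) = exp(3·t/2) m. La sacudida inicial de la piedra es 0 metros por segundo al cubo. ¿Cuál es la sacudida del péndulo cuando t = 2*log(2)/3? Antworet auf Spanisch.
Partiendo de la posición x(t) = exp(3·t/2), tomamos 3 derivadas. La derivada de la posición da la velocidad: v(t) = 3·exp(3·t/2)/2. Tomando d/dt de v(t), encontramos a(t) = 9·exp(3·t/2)/4. Tomando d/dt de a(t), encontramos j(t) = 27·exp(3·t/2)/8. Tenemos la sacudida j(t) = 27·exp(3·t/2)/8. Sustituyendo t = 2*log(2)/3: j(2*log(2)/3) = 27/4.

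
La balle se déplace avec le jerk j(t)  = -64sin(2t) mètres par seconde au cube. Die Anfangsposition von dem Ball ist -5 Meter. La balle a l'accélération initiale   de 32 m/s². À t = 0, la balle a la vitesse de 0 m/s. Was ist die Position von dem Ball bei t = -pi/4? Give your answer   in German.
Wir müssen unsere Gleichung für den Ruck j(t) = -64·sin(2·t) 3-mal integrieren. Das Integral von dem Ruck, mit a(0) = 32, ergibt die Beschleunigung: a(t) = 32·cos(2·t). Mit ∫a(t)dt und Anwendung von v(0) = 0, finden wir v(t) = 16·sin(2·t). Mit ∫v(t)dt und Anwendung von x(0) = -5, finden wir x(t) = 3 - 8·cos(2·t). Wir haben die Position x(t) = 3 - 8·cos(2·t). Durch Einsetzen von t = -pi/4: x(-pi/4) = 3.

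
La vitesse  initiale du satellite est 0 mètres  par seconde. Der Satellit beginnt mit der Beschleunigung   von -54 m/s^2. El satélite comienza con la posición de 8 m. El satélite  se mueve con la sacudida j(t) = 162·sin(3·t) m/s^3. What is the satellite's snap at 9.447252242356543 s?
We must differentiate our jerk equation j(t) = 162·sin(3·t) 1 time. Differentiating jerk, we get snap: s(t) = 486·cos(3·t). We have snap s(t) = 486·cos(3·t). Substituting t = 9.447252242356543: s(9.447252242356543) = -484.895779277025.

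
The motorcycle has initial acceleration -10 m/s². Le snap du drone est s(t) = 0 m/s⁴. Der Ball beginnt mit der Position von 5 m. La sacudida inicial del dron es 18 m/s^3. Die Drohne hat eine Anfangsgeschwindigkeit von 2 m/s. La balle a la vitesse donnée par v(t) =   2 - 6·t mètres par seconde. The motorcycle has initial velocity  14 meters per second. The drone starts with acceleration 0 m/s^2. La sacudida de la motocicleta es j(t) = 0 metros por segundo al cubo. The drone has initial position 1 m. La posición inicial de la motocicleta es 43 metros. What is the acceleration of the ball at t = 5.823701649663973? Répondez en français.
En partant de la vitesse v(t) = 2 - 6·t, nous prenons 1 dérivée. En dérivant la vitesse, nous obtenons l'accélération: a(t) = -6. De l'équation de l'accélération a(t) = -6, nous substituons t = 5.823701649663973 pour obtenir a = -6.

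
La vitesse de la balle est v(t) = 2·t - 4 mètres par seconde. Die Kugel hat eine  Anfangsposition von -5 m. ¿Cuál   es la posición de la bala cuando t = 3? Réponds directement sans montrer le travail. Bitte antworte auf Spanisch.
x(3) = -8.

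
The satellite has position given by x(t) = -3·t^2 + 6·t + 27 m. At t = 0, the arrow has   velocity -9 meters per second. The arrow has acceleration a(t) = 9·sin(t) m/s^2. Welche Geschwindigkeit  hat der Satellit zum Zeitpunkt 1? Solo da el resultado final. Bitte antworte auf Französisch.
À t = 1, v = 0.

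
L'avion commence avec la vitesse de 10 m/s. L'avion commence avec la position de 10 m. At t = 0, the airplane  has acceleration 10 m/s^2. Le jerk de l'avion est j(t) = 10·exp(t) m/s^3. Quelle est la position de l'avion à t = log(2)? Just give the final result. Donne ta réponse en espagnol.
La posición en t = log(2) es x = 20.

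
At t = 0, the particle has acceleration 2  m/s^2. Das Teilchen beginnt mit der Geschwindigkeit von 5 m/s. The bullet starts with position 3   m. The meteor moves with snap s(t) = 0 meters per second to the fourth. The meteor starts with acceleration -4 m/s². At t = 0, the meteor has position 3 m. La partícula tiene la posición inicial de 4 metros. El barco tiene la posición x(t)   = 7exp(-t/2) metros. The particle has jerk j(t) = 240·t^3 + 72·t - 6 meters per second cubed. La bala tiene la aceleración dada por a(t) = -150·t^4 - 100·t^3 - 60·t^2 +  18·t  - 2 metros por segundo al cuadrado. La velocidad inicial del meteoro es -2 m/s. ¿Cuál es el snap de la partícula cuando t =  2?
Para resolver esto, necesitamos tomar 1 derivada de nuestra ecuación de la sacudida j(t) = 240·t^3 + 72·t - 6. Derivando la sacudida, obtenemos el snap: s(t) = 720·t^2 + 72. Usando s(t) = 720·t^2 + 72 y sustituyendo t = 2, encontramos s = 2952.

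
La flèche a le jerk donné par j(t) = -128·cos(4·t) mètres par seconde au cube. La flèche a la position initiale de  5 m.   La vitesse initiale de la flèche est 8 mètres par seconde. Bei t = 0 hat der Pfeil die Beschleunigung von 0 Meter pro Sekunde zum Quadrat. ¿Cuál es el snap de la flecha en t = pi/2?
Para resolver esto, necesitamos tomar 1 derivada de nuestra ecuación de la sacudida j(t) = -128·cos(4·t). Tomando d/dt de j(t), encontramos s(t) = 512·sin(4·t). De la ecuación del snap s(t) = 512·sin(4·t), sustituimos t = pi/2 para obtener s = 0.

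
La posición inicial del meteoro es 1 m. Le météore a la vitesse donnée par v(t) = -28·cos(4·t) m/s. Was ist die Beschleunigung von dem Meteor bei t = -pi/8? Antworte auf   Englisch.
To solve this, we need to take 1 derivative of our velocity equation v(t) = -28·cos(4·t). Taking d/dt of v(t), we find a(t) = 112·sin(4·t). We have acceleration a(t) = 112·sin(4·t). Substituting t = -pi/8: a(-pi/8) = -112.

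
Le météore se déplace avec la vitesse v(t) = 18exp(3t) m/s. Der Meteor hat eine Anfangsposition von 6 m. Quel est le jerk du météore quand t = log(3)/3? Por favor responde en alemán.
Um dies zu lösen, müssen wir 2 Ableitungen unserer Gleichung für die Geschwindigkeit v(t) = 18·exp(3·t) nehmen. Durch Ableiten von der Geschwindigkeit erhalten wir die Beschleunigung: a(t) = 54·exp(3·t). Die Ableitung von der Beschleunigung ergibt den Ruck: j(t) = 162·exp(3·t). Aus der Gleichung für den Ruck j(t) = 162·exp(3·t), setzen wir t = log(3)/3 ein und erhalten j = 486.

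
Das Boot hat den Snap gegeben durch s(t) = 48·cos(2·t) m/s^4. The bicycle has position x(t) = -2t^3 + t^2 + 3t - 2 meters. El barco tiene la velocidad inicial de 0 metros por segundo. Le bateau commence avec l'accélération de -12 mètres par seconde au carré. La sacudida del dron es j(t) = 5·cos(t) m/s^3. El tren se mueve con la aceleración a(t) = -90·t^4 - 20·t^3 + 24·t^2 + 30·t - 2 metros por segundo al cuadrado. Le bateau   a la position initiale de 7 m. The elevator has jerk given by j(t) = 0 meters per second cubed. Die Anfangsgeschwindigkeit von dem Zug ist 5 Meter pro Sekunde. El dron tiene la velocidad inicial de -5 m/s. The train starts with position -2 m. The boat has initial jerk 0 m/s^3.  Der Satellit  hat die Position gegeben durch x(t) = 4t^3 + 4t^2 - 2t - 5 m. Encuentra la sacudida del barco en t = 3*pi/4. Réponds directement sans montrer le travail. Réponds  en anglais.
The answer is -24.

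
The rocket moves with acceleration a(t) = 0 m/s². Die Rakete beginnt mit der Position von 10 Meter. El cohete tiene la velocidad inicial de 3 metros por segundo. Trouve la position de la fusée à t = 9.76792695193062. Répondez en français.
Nous devons trouver la primitive de notre équation de l'accélération a(t) = 0 2 fois. En prenant ∫a(t)dt et en appliquant v(0) = 3, nous trouvons v(t) = 3. En prenant ∫v(t)dt et en appliquant x(0) = 10, nous trouvons x(t) = 3·t + 10. De l'équation de la position x(t) = 3·t + 10, nous substituons t = 9.76792695193062 pour obtenir x = 39.3037808557919.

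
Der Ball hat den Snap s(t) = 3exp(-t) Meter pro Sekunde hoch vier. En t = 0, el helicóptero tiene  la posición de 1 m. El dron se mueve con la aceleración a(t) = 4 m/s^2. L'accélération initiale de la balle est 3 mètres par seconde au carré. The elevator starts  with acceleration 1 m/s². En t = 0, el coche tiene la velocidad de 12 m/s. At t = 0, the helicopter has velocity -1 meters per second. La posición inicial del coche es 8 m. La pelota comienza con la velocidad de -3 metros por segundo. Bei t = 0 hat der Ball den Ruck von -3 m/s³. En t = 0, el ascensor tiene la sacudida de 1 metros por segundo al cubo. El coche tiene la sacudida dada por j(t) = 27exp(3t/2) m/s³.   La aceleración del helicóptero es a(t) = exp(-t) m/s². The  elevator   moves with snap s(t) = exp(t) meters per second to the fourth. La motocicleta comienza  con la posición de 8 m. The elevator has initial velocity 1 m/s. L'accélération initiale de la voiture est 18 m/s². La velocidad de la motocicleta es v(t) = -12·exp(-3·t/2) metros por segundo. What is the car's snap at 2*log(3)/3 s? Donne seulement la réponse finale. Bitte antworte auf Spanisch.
En t = 2*log(3)/3, s = 243/2.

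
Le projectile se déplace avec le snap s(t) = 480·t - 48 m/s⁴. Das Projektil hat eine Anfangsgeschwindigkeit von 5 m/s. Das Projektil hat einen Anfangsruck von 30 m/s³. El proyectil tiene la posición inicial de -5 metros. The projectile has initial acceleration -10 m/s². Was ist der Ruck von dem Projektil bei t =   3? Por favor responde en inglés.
Starting from snap s(t) = 480·t - 48, we take 1 integral. The antiderivative of snap is jerk. Using j(0) = 30, we get j(t) = 240·t^2 - 48·t + 30. From the given jerk equation j(t) = 240·t^2 - 48·t + 30, we substitute t = 3 to get j = 2046.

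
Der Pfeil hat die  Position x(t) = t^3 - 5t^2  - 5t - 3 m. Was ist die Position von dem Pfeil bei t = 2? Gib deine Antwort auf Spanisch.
De la ecuación de la posición x(t) = t^3 - 5·t^2 - 5·t - 3, sustituimos t = 2 para obtener x = -25.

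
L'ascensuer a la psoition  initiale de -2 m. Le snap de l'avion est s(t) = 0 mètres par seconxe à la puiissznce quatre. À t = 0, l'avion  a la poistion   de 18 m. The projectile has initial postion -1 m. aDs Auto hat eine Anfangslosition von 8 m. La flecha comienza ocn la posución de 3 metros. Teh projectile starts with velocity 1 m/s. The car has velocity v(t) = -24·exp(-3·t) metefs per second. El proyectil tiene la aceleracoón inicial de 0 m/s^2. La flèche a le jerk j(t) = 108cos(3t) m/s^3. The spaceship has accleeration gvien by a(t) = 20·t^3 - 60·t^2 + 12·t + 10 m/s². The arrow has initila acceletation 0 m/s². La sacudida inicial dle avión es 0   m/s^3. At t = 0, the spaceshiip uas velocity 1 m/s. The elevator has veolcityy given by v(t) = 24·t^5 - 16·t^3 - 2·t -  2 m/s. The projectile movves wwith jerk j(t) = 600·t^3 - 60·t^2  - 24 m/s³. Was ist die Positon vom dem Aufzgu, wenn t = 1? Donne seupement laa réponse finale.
Die Antwort ist -5.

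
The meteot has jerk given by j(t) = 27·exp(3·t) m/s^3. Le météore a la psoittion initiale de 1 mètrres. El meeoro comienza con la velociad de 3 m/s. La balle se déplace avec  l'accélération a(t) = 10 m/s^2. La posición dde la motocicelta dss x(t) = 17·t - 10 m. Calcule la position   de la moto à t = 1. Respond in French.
De l'équation de la position x(t) = 17·t - 10, nous substituons t = 1 pour obtenir x = 7.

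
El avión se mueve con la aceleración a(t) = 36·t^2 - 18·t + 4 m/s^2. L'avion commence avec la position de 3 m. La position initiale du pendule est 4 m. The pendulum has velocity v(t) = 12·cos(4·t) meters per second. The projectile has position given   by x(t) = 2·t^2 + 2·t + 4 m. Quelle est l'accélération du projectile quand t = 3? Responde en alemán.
Ausgehend von der Position x(t) = 2·t^2 + 2·t + 4, nehmen wir 2 Ableitungen. Durch Ableiten von der Position erhalten wir die Geschwindigkeit: v(t) = 4·t + 2. Durch Ableiten von der Geschwindigkeit erhalten wir die Beschleunigung: a(t) = 4. Aus der Gleichung für die Beschleunigung a(t) = 4, setzen wir t = 3 ein und erhalten a = 4.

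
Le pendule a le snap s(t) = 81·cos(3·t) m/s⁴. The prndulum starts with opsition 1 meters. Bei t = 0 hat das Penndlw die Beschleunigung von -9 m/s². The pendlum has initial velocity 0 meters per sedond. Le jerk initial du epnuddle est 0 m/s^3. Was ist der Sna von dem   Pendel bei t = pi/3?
Wir haben den Snap s(t) = 81·cos(3·t). Durch Einsetzen von t = pi/3: s(pi/3) = -81.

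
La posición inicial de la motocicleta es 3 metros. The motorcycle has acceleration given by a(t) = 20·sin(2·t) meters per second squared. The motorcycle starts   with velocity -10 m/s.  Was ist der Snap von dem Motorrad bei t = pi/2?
Wir müssen unsere Gleichung für die Beschleunigung a(t) = 20·sin(2·t) 2-mal ableiten. Durch Ableiten von der Beschleunigung erhalten wir den Ruck: j(t) = 40·cos(2·t). Durch Ableiten von dem Ruck erhalten wir den Snap: s(t) = -80·sin(2·t). Wir haben den Snap s(t) = -80·sin(2·t). Durch Einsetzen von t = pi/2: s(pi/2) = 0.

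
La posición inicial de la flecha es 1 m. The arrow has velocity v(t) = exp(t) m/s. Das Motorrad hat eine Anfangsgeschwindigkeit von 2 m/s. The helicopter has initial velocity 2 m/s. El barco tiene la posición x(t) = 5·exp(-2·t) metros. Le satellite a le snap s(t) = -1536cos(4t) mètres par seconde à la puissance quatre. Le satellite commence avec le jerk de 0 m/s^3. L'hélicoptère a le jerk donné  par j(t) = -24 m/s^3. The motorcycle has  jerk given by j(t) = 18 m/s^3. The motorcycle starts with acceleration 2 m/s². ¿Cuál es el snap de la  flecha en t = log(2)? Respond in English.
We must differentiate our velocity equation v(t) = exp(t) 3 times. The derivative of velocity gives acceleration: a(t) = exp(t). The derivative of acceleration gives jerk: j(t) = exp(t). Taking d/dt of j(t), we find s(t) = exp(t). From the given snap equation s(t) = exp(t), we substitute t = log(2) to get s = 2.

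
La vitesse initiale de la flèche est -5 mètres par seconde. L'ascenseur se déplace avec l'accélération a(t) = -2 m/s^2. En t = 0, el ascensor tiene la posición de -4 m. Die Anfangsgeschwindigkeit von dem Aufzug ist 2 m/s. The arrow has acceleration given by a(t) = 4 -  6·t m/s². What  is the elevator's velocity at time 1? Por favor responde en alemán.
Um dies zu lösen, müssen wir 1 Stammfunktion unserer Gleichung für die Beschleunigung a(t) = -2 finden. Mit ∫a(t)dt und Anwendung von v(0) = 2, finden wir v(t) = 2 - 2·t. Mit v(t) = 2 - 2·t und Einsetzen von t = 1, finden wir v = 0.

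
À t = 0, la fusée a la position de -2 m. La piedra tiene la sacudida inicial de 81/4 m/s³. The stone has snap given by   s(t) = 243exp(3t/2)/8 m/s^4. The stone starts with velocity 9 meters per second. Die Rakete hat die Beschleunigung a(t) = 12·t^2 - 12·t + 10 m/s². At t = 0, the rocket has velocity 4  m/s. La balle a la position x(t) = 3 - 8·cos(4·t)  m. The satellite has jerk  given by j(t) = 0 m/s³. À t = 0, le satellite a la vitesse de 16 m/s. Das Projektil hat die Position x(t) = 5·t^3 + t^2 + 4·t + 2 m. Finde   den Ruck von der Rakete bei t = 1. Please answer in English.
We must differentiate our acceleration equation a(t) = 12·t^2 - 12·t + 10 1 time. The derivative of acceleration gives jerk: j(t) = 24·t - 12. We have jerk j(t) = 24·t - 12. Substituting t = 1: j(1) = 12.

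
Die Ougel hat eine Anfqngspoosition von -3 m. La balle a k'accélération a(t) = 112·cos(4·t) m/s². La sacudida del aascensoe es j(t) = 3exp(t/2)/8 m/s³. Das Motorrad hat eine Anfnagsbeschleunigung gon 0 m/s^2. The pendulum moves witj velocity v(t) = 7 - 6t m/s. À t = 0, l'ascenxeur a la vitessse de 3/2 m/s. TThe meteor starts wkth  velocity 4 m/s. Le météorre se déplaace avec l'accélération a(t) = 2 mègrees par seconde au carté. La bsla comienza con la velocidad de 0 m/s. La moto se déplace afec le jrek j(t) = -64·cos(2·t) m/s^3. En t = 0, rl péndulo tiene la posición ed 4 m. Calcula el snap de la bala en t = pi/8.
Partiendo de la aceleración a(t) = 112·cos(4·t), tomamos 2 derivadas. La derivada de la aceleración da la sacudida: j(t) = -448·sin(4·t). Tomando d/dt de j(t), encontramos s(t) = -1792·cos(4·t). De la ecuación del snap s(t) = -1792·cos(4·t), sustituimos t = pi/8 para obtener s = 0.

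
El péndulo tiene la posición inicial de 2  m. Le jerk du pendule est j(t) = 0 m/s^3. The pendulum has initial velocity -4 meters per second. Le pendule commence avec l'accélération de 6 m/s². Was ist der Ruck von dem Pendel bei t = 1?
Wir haben den Ruck j(t) = 0. Durch Einsetzen von t = 1: j(1) = 0.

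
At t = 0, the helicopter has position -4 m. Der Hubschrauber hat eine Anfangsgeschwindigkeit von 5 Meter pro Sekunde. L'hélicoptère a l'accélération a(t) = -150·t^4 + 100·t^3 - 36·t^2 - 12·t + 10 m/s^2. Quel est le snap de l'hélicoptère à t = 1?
Pour résoudre ceci, nous devons prendre 2 dérivées de notre équation de l'accélération a(t) = -150·t^4 + 100·t^3 - 36·t^2 - 12·t + 10. La dérivée de l'accélération donne le jerk: j(t) = -600·t^3 + 300·t^2 - 72·t - 12. En prenant d/dt de j(t), nous trouvons s(t) = -1800·t^2 + 600·t - 72. Nous avons le snap s(t) = -1800·t^2 + 600·t - 72. En substituant t = 1: s(1) = -1272.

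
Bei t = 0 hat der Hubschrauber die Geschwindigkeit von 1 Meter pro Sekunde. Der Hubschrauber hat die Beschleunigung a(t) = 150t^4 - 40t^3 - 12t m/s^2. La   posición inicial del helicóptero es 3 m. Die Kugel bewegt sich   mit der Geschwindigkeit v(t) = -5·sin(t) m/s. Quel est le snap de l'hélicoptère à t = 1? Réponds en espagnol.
Debemos derivar nuestra ecuación de la aceleración a(t) = 150·t^4 - 40·t^3 - 12·t 2 veces. Derivando la aceleración, obtenemos la sacudida: j(t) = 600·t^3 - 120·t^2 - 12. La derivada de la sacudida da el snap: s(t) = 1800·t^2 - 240·t. Usando s(t) = 1800·t^2 - 240·t y sustituyendo t = 1, encontramos s = 1560.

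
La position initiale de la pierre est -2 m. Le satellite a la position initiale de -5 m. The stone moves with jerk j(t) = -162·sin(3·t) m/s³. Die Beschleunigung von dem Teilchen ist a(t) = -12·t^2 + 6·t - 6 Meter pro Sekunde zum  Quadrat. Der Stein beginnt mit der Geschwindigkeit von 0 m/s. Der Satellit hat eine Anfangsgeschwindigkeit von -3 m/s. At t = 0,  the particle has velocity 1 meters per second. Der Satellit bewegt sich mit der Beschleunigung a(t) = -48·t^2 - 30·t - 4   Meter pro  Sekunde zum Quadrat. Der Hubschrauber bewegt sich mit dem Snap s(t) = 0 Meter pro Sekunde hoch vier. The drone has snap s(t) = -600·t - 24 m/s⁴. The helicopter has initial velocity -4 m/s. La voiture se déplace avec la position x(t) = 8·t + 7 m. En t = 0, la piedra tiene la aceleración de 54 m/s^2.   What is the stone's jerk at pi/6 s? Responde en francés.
En utilisant j(t) = -162·sin(3·t) et en substituant t = pi/6, nous trouvons j = -162.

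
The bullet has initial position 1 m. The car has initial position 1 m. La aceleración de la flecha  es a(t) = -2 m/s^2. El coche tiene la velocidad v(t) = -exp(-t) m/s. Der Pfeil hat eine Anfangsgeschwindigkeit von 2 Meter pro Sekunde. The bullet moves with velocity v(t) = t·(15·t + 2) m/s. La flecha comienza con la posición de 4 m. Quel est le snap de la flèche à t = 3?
Pour résoudre ceci, nous devons prendre 2 dérivées de notre équation de l'accélération a(t) = -2. La dérivée de l'accélération donne le jerk: j(t) = 0. En prenant d/dt de j(t), nous trouvons s(t) = 0. Nous avons le snap s(t) = 0. En substituant t = 3: s(3) = 0.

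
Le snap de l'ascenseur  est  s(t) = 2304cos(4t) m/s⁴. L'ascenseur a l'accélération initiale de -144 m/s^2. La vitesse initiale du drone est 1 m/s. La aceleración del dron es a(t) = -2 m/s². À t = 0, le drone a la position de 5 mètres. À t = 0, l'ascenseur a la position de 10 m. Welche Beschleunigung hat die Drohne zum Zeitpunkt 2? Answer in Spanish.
Usando a(t) = -2 y sustituyendo t = 2, encontramos a = -2.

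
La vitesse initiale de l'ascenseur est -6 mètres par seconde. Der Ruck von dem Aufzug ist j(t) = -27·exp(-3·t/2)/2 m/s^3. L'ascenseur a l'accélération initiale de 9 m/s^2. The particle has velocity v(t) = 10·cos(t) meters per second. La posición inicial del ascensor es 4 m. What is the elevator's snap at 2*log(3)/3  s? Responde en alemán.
Wir müssen unsere Gleichung für den Ruck j(t) = -27·exp(-3·t/2)/2 1-mal ableiten. Mit d/dt von j(t) finden wir s(t) = 81·exp(-3·t/2)/4. Mit s(t) = 81·exp(-3·t/2)/4 und Einsetzen von t = 2*log(3)/3, finden wir s = 27/4.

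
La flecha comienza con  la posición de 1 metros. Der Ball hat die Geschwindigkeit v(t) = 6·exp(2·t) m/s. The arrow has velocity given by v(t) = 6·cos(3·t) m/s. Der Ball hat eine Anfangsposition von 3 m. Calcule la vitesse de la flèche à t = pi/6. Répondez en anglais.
We have velocity v(t) = 6·cos(3·t). Substituting t = pi/6: v(pi/6) = 0.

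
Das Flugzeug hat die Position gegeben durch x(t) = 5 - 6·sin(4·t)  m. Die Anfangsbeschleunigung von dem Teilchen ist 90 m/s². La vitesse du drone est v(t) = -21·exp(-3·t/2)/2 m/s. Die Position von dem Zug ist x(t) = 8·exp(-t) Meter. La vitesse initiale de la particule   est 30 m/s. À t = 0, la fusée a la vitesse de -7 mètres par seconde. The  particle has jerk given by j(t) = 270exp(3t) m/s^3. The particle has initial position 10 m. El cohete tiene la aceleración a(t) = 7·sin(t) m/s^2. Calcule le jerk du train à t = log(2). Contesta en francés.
Nous devons dériver notre équation de la position x(t) = 8·exp(-t) 3 fois. En dérivant la position, nous obtenons la vitesse: v(t) = -8·exp(-t). En dérivant la vitesse, nous obtenons l'accélération: a(t) = 8·exp(-t). En dérivant l'accélération, nous obtenons le jerk: j(t) = -8·exp(-t). De l'équation du jerk j(t) = -8·exp(-t), nous substituons t = log(2) pour obtenir j = -4.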